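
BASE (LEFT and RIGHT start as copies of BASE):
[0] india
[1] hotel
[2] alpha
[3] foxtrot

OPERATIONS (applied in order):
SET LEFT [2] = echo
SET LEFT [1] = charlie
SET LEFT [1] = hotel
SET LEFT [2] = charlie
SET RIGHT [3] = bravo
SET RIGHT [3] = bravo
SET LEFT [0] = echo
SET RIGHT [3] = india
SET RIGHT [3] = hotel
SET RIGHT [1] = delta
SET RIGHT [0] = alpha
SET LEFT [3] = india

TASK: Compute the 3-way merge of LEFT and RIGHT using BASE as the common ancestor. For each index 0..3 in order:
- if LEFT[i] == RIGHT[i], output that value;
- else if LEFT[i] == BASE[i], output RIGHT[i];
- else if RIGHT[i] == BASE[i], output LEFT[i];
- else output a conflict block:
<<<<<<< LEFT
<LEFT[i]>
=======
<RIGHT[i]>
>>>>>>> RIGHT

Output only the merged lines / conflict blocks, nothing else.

Answer: <<<<<<< LEFT
echo
=======
alpha
>>>>>>> RIGHT
delta
charlie
<<<<<<< LEFT
india
=======
hotel
>>>>>>> RIGHT

Derivation:
Final LEFT:  [echo, hotel, charlie, india]
Final RIGHT: [alpha, delta, alpha, hotel]
i=0: BASE=india L=echo R=alpha all differ -> CONFLICT
i=1: L=hotel=BASE, R=delta -> take RIGHT -> delta
i=2: L=charlie, R=alpha=BASE -> take LEFT -> charlie
i=3: BASE=foxtrot L=india R=hotel all differ -> CONFLICT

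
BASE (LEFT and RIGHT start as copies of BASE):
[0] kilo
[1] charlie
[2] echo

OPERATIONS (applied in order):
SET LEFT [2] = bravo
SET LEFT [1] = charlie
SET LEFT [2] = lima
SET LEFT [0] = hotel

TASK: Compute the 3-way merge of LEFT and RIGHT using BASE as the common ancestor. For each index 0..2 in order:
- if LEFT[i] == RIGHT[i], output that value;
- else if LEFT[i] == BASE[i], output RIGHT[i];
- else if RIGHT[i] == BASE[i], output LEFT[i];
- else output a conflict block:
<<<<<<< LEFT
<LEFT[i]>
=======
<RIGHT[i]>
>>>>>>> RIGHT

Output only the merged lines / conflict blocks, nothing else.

Answer: hotel
charlie
lima

Derivation:
Final LEFT:  [hotel, charlie, lima]
Final RIGHT: [kilo, charlie, echo]
i=0: L=hotel, R=kilo=BASE -> take LEFT -> hotel
i=1: L=charlie R=charlie -> agree -> charlie
i=2: L=lima, R=echo=BASE -> take LEFT -> lima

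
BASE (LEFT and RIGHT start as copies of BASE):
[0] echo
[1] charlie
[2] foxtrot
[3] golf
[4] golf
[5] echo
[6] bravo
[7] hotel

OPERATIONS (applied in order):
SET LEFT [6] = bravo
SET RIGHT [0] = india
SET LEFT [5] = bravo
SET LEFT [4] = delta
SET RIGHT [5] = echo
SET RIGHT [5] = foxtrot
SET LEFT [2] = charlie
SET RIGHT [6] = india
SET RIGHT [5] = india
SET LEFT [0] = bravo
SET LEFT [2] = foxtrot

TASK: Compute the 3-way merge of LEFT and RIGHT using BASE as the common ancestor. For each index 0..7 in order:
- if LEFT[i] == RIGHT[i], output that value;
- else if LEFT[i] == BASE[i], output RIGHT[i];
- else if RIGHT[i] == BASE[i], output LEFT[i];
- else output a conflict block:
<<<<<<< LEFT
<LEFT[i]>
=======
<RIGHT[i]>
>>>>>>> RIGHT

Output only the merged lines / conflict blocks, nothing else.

Answer: <<<<<<< LEFT
bravo
=======
india
>>>>>>> RIGHT
charlie
foxtrot
golf
delta
<<<<<<< LEFT
bravo
=======
india
>>>>>>> RIGHT
india
hotel

Derivation:
Final LEFT:  [bravo, charlie, foxtrot, golf, delta, bravo, bravo, hotel]
Final RIGHT: [india, charlie, foxtrot, golf, golf, india, india, hotel]
i=0: BASE=echo L=bravo R=india all differ -> CONFLICT
i=1: L=charlie R=charlie -> agree -> charlie
i=2: L=foxtrot R=foxtrot -> agree -> foxtrot
i=3: L=golf R=golf -> agree -> golf
i=4: L=delta, R=golf=BASE -> take LEFT -> delta
i=5: BASE=echo L=bravo R=india all differ -> CONFLICT
i=6: L=bravo=BASE, R=india -> take RIGHT -> india
i=7: L=hotel R=hotel -> agree -> hotel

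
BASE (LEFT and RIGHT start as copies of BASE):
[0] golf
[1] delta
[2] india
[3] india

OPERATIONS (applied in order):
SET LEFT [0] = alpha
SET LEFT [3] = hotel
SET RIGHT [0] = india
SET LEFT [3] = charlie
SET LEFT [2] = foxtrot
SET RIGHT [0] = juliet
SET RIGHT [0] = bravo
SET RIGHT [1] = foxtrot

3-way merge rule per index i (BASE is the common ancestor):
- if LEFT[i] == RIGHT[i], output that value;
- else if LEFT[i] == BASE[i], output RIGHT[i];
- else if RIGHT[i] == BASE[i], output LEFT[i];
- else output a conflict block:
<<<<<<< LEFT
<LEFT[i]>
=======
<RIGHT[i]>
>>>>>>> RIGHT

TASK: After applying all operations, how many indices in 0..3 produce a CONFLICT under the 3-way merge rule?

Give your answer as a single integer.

Final LEFT:  [alpha, delta, foxtrot, charlie]
Final RIGHT: [bravo, foxtrot, india, india]
i=0: BASE=golf L=alpha R=bravo all differ -> CONFLICT
i=1: L=delta=BASE, R=foxtrot -> take RIGHT -> foxtrot
i=2: L=foxtrot, R=india=BASE -> take LEFT -> foxtrot
i=3: L=charlie, R=india=BASE -> take LEFT -> charlie
Conflict count: 1

Answer: 1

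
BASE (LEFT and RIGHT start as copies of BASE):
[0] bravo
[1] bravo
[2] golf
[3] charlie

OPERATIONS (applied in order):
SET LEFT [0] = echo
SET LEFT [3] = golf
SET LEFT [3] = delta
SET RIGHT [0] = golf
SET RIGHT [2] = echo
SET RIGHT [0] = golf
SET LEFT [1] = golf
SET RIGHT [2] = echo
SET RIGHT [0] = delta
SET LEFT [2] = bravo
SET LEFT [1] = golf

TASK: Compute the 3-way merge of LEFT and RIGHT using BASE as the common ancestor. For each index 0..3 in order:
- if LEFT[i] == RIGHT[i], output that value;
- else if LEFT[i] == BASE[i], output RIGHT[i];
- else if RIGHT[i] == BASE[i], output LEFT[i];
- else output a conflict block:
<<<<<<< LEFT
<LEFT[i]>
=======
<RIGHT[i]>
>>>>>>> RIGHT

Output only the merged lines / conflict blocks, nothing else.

Final LEFT:  [echo, golf, bravo, delta]
Final RIGHT: [delta, bravo, echo, charlie]
i=0: BASE=bravo L=echo R=delta all differ -> CONFLICT
i=1: L=golf, R=bravo=BASE -> take LEFT -> golf
i=2: BASE=golf L=bravo R=echo all differ -> CONFLICT
i=3: L=delta, R=charlie=BASE -> take LEFT -> delta

Answer: <<<<<<< LEFT
echo
=======
delta
>>>>>>> RIGHT
golf
<<<<<<< LEFT
bravo
=======
echo
>>>>>>> RIGHT
delta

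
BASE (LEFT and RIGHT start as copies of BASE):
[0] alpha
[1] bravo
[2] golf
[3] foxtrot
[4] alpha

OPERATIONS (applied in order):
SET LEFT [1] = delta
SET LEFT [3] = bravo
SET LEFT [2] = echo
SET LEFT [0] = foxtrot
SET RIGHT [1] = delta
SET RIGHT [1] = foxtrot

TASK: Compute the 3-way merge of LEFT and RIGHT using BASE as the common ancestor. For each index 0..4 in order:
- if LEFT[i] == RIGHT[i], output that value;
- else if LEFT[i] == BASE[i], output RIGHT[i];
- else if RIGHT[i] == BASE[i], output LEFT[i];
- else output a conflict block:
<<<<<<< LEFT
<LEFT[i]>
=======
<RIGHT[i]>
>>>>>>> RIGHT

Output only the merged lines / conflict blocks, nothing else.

Answer: foxtrot
<<<<<<< LEFT
delta
=======
foxtrot
>>>>>>> RIGHT
echo
bravo
alpha

Derivation:
Final LEFT:  [foxtrot, delta, echo, bravo, alpha]
Final RIGHT: [alpha, foxtrot, golf, foxtrot, alpha]
i=0: L=foxtrot, R=alpha=BASE -> take LEFT -> foxtrot
i=1: BASE=bravo L=delta R=foxtrot all differ -> CONFLICT
i=2: L=echo, R=golf=BASE -> take LEFT -> echo
i=3: L=bravo, R=foxtrot=BASE -> take LEFT -> bravo
i=4: L=alpha R=alpha -> agree -> alpha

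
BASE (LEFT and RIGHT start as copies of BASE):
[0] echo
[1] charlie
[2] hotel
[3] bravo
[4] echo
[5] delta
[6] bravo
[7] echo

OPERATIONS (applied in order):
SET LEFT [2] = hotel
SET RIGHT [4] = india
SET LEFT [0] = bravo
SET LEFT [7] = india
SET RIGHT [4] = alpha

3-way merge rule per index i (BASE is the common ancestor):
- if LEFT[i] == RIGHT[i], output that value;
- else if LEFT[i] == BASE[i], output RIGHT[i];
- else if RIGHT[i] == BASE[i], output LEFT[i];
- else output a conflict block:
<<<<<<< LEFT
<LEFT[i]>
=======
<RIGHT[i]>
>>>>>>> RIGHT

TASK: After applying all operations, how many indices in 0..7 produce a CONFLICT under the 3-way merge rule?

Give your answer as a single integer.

Final LEFT:  [bravo, charlie, hotel, bravo, echo, delta, bravo, india]
Final RIGHT: [echo, charlie, hotel, bravo, alpha, delta, bravo, echo]
i=0: L=bravo, R=echo=BASE -> take LEFT -> bravo
i=1: L=charlie R=charlie -> agree -> charlie
i=2: L=hotel R=hotel -> agree -> hotel
i=3: L=bravo R=bravo -> agree -> bravo
i=4: L=echo=BASE, R=alpha -> take RIGHT -> alpha
i=5: L=delta R=delta -> agree -> delta
i=6: L=bravo R=bravo -> agree -> bravo
i=7: L=india, R=echo=BASE -> take LEFT -> india
Conflict count: 0

Answer: 0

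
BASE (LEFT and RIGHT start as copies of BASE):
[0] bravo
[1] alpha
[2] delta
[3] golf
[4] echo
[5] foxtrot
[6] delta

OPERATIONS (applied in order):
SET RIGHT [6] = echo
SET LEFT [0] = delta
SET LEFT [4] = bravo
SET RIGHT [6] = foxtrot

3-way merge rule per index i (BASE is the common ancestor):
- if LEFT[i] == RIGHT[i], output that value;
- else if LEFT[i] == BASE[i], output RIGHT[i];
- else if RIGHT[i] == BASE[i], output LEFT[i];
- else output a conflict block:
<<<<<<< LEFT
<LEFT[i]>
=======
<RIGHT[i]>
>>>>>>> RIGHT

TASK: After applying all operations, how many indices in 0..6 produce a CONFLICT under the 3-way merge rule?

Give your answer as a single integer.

Final LEFT:  [delta, alpha, delta, golf, bravo, foxtrot, delta]
Final RIGHT: [bravo, alpha, delta, golf, echo, foxtrot, foxtrot]
i=0: L=delta, R=bravo=BASE -> take LEFT -> delta
i=1: L=alpha R=alpha -> agree -> alpha
i=2: L=delta R=delta -> agree -> delta
i=3: L=golf R=golf -> agree -> golf
i=4: L=bravo, R=echo=BASE -> take LEFT -> bravo
i=5: L=foxtrot R=foxtrot -> agree -> foxtrot
i=6: L=delta=BASE, R=foxtrot -> take RIGHT -> foxtrot
Conflict count: 0

Answer: 0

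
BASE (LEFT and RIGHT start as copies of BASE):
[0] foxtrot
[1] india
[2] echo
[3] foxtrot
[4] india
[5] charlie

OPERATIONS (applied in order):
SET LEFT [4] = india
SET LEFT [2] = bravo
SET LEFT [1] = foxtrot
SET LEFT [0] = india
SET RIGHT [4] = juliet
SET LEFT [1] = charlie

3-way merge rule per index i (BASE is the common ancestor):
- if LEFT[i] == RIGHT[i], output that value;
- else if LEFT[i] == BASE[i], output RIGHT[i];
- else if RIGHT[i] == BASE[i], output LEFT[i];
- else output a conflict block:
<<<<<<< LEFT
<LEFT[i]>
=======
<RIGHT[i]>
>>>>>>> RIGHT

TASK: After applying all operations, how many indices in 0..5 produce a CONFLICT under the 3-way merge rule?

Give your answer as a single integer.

Final LEFT:  [india, charlie, bravo, foxtrot, india, charlie]
Final RIGHT: [foxtrot, india, echo, foxtrot, juliet, charlie]
i=0: L=india, R=foxtrot=BASE -> take LEFT -> india
i=1: L=charlie, R=india=BASE -> take LEFT -> charlie
i=2: L=bravo, R=echo=BASE -> take LEFT -> bravo
i=3: L=foxtrot R=foxtrot -> agree -> foxtrot
i=4: L=india=BASE, R=juliet -> take RIGHT -> juliet
i=5: L=charlie R=charlie -> agree -> charlie
Conflict count: 0

Answer: 0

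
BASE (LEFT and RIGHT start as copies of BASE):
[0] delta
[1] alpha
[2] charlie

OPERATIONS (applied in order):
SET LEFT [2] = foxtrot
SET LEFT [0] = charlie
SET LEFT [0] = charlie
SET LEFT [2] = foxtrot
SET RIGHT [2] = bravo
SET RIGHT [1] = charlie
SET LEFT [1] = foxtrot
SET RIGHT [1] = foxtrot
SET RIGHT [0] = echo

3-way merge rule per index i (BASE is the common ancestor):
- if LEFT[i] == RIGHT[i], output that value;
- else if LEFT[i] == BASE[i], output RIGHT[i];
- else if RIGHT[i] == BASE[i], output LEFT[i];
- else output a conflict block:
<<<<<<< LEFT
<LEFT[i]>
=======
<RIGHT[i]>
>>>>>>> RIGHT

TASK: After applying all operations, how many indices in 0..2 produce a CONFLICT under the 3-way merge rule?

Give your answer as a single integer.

Answer: 2

Derivation:
Final LEFT:  [charlie, foxtrot, foxtrot]
Final RIGHT: [echo, foxtrot, bravo]
i=0: BASE=delta L=charlie R=echo all differ -> CONFLICT
i=1: L=foxtrot R=foxtrot -> agree -> foxtrot
i=2: BASE=charlie L=foxtrot R=bravo all differ -> CONFLICT
Conflict count: 2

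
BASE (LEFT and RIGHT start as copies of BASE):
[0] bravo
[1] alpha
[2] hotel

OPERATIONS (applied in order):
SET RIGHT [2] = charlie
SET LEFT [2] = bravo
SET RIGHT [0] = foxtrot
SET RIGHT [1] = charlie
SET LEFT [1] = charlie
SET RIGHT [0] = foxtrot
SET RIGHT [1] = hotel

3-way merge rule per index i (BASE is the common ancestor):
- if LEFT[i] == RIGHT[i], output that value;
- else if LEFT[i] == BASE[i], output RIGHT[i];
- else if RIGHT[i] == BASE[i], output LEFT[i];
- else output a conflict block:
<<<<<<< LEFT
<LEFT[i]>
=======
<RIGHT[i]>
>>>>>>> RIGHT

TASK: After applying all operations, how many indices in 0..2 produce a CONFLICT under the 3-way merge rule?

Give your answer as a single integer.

Answer: 2

Derivation:
Final LEFT:  [bravo, charlie, bravo]
Final RIGHT: [foxtrot, hotel, charlie]
i=0: L=bravo=BASE, R=foxtrot -> take RIGHT -> foxtrot
i=1: BASE=alpha L=charlie R=hotel all differ -> CONFLICT
i=2: BASE=hotel L=bravo R=charlie all differ -> CONFLICT
Conflict count: 2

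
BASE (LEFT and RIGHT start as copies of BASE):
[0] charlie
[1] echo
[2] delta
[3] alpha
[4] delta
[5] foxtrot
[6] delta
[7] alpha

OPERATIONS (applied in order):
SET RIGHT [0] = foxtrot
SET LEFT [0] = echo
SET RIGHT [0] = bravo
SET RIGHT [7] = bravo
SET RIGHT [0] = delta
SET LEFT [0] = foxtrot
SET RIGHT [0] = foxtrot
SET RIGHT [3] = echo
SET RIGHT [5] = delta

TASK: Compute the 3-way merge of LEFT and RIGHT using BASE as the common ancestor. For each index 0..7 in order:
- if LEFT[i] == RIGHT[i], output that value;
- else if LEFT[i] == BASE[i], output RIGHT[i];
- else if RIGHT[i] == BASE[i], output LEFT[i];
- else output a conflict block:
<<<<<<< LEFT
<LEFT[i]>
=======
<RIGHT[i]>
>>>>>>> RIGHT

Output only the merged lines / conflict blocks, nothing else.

Answer: foxtrot
echo
delta
echo
delta
delta
delta
bravo

Derivation:
Final LEFT:  [foxtrot, echo, delta, alpha, delta, foxtrot, delta, alpha]
Final RIGHT: [foxtrot, echo, delta, echo, delta, delta, delta, bravo]
i=0: L=foxtrot R=foxtrot -> agree -> foxtrot
i=1: L=echo R=echo -> agree -> echo
i=2: L=delta R=delta -> agree -> delta
i=3: L=alpha=BASE, R=echo -> take RIGHT -> echo
i=4: L=delta R=delta -> agree -> delta
i=5: L=foxtrot=BASE, R=delta -> take RIGHT -> delta
i=6: L=delta R=delta -> agree -> delta
i=7: L=alpha=BASE, R=bravo -> take RIGHT -> bravo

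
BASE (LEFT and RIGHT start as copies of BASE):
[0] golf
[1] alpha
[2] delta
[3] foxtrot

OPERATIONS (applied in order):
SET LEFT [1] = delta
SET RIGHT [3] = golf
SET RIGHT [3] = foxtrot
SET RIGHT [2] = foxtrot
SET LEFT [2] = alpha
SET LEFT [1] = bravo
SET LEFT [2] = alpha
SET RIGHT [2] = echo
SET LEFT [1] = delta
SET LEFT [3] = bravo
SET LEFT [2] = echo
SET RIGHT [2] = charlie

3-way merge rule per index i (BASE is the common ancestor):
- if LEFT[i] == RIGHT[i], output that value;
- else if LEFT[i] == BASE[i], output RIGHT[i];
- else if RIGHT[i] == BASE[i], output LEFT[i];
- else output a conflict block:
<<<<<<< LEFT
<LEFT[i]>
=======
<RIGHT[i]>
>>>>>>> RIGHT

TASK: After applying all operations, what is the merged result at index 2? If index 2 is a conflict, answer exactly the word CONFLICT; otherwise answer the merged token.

Answer: CONFLICT

Derivation:
Final LEFT:  [golf, delta, echo, bravo]
Final RIGHT: [golf, alpha, charlie, foxtrot]
i=0: L=golf R=golf -> agree -> golf
i=1: L=delta, R=alpha=BASE -> take LEFT -> delta
i=2: BASE=delta L=echo R=charlie all differ -> CONFLICT
i=3: L=bravo, R=foxtrot=BASE -> take LEFT -> bravo
Index 2 -> CONFLICT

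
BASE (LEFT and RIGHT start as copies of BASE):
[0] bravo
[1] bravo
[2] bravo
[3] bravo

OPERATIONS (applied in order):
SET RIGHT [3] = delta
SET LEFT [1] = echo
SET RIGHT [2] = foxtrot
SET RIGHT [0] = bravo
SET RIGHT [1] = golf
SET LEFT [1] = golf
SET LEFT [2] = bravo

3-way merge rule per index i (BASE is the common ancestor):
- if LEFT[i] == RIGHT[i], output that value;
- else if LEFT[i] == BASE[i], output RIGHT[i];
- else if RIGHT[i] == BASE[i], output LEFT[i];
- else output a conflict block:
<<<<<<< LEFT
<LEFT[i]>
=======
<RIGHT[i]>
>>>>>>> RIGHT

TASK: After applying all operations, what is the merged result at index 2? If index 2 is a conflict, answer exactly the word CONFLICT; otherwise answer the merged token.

Final LEFT:  [bravo, golf, bravo, bravo]
Final RIGHT: [bravo, golf, foxtrot, delta]
i=0: L=bravo R=bravo -> agree -> bravo
i=1: L=golf R=golf -> agree -> golf
i=2: L=bravo=BASE, R=foxtrot -> take RIGHT -> foxtrot
i=3: L=bravo=BASE, R=delta -> take RIGHT -> delta
Index 2 -> foxtrot

Answer: foxtrot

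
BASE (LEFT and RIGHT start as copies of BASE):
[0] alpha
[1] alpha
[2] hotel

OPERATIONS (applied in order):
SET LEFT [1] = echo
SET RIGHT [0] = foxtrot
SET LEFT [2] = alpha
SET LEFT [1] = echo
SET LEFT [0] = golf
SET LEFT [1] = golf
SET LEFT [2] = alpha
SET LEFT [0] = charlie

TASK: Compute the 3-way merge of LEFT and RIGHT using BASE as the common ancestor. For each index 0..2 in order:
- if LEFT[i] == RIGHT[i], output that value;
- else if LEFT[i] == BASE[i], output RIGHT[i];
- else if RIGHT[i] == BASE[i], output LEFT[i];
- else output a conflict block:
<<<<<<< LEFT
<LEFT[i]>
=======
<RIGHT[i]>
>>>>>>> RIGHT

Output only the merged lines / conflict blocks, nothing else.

Answer: <<<<<<< LEFT
charlie
=======
foxtrot
>>>>>>> RIGHT
golf
alpha

Derivation:
Final LEFT:  [charlie, golf, alpha]
Final RIGHT: [foxtrot, alpha, hotel]
i=0: BASE=alpha L=charlie R=foxtrot all differ -> CONFLICT
i=1: L=golf, R=alpha=BASE -> take LEFT -> golf
i=2: L=alpha, R=hotel=BASE -> take LEFT -> alpha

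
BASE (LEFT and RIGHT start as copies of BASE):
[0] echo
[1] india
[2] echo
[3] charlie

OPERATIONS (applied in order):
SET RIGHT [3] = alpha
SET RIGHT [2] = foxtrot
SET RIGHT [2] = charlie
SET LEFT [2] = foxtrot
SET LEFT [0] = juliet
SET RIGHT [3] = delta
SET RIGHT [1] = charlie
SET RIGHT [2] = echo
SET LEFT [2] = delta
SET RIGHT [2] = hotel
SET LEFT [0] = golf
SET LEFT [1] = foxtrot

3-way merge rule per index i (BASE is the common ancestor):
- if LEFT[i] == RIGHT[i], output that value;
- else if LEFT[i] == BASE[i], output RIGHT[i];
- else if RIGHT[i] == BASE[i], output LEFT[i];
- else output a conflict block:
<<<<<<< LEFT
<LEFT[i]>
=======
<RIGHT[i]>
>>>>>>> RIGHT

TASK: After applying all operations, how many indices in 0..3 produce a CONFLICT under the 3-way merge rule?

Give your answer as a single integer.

Final LEFT:  [golf, foxtrot, delta, charlie]
Final RIGHT: [echo, charlie, hotel, delta]
i=0: L=golf, R=echo=BASE -> take LEFT -> golf
i=1: BASE=india L=foxtrot R=charlie all differ -> CONFLICT
i=2: BASE=echo L=delta R=hotel all differ -> CONFLICT
i=3: L=charlie=BASE, R=delta -> take RIGHT -> delta
Conflict count: 2

Answer: 2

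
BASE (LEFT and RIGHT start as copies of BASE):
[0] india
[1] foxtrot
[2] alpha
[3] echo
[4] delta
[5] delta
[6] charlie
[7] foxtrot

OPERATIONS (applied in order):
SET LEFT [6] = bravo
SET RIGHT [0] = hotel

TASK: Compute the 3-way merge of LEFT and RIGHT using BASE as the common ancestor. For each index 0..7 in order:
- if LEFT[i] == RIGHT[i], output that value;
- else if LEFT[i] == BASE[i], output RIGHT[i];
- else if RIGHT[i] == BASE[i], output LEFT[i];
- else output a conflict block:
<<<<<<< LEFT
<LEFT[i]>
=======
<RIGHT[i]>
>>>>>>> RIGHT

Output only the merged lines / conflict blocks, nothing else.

Final LEFT:  [india, foxtrot, alpha, echo, delta, delta, bravo, foxtrot]
Final RIGHT: [hotel, foxtrot, alpha, echo, delta, delta, charlie, foxtrot]
i=0: L=india=BASE, R=hotel -> take RIGHT -> hotel
i=1: L=foxtrot R=foxtrot -> agree -> foxtrot
i=2: L=alpha R=alpha -> agree -> alpha
i=3: L=echo R=echo -> agree -> echo
i=4: L=delta R=delta -> agree -> delta
i=5: L=delta R=delta -> agree -> delta
i=6: L=bravo, R=charlie=BASE -> take LEFT -> bravo
i=7: L=foxtrot R=foxtrot -> agree -> foxtrot

Answer: hotel
foxtrot
alpha
echo
delta
delta
bravo
foxtrot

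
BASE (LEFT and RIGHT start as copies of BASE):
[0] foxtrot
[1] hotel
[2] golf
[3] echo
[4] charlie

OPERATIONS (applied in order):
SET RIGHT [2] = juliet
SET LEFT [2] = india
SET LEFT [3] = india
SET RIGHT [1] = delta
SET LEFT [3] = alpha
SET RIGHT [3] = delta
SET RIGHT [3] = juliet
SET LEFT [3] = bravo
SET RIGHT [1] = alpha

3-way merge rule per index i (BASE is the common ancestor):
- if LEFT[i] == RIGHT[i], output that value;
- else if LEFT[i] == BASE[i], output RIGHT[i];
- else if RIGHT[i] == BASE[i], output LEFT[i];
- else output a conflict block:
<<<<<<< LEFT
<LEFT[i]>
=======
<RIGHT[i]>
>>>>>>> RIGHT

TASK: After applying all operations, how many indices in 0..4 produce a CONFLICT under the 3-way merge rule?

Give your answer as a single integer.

Final LEFT:  [foxtrot, hotel, india, bravo, charlie]
Final RIGHT: [foxtrot, alpha, juliet, juliet, charlie]
i=0: L=foxtrot R=foxtrot -> agree -> foxtrot
i=1: L=hotel=BASE, R=alpha -> take RIGHT -> alpha
i=2: BASE=golf L=india R=juliet all differ -> CONFLICT
i=3: BASE=echo L=bravo R=juliet all differ -> CONFLICT
i=4: L=charlie R=charlie -> agree -> charlie
Conflict count: 2

Answer: 2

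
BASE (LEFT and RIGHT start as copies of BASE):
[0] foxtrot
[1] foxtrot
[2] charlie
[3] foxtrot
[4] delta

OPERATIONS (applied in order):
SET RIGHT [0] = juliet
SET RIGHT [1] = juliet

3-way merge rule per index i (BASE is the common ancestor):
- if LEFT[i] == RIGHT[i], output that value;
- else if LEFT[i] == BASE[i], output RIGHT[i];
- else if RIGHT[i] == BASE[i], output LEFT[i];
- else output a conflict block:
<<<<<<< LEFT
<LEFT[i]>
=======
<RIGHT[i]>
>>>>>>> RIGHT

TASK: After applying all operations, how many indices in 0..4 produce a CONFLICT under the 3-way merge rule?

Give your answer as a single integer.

Final LEFT:  [foxtrot, foxtrot, charlie, foxtrot, delta]
Final RIGHT: [juliet, juliet, charlie, foxtrot, delta]
i=0: L=foxtrot=BASE, R=juliet -> take RIGHT -> juliet
i=1: L=foxtrot=BASE, R=juliet -> take RIGHT -> juliet
i=2: L=charlie R=charlie -> agree -> charlie
i=3: L=foxtrot R=foxtrot -> agree -> foxtrot
i=4: L=delta R=delta -> agree -> delta
Conflict count: 0

Answer: 0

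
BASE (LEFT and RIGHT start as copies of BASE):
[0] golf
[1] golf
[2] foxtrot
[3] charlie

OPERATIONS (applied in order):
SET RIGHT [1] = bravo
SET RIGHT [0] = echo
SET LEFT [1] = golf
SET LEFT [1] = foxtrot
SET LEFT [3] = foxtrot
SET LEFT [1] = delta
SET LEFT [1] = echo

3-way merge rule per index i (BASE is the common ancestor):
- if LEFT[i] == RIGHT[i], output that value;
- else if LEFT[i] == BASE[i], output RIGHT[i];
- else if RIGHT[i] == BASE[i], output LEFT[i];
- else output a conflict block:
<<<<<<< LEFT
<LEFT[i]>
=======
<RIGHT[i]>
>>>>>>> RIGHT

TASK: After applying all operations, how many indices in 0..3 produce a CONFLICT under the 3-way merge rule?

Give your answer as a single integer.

Answer: 1

Derivation:
Final LEFT:  [golf, echo, foxtrot, foxtrot]
Final RIGHT: [echo, bravo, foxtrot, charlie]
i=0: L=golf=BASE, R=echo -> take RIGHT -> echo
i=1: BASE=golf L=echo R=bravo all differ -> CONFLICT
i=2: L=foxtrot R=foxtrot -> agree -> foxtrot
i=3: L=foxtrot, R=charlie=BASE -> take LEFT -> foxtrot
Conflict count: 1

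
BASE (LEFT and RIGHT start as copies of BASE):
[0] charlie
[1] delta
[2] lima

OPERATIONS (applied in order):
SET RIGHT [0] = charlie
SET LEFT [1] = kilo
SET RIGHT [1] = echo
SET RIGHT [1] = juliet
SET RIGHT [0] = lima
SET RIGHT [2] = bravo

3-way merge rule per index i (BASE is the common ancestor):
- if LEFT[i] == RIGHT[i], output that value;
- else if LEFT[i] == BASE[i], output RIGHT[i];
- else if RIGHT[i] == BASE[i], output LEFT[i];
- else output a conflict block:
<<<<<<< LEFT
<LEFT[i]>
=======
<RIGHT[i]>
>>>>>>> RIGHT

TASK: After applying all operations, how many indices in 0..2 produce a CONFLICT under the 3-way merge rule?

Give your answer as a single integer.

Final LEFT:  [charlie, kilo, lima]
Final RIGHT: [lima, juliet, bravo]
i=0: L=charlie=BASE, R=lima -> take RIGHT -> lima
i=1: BASE=delta L=kilo R=juliet all differ -> CONFLICT
i=2: L=lima=BASE, R=bravo -> take RIGHT -> bravo
Conflict count: 1

Answer: 1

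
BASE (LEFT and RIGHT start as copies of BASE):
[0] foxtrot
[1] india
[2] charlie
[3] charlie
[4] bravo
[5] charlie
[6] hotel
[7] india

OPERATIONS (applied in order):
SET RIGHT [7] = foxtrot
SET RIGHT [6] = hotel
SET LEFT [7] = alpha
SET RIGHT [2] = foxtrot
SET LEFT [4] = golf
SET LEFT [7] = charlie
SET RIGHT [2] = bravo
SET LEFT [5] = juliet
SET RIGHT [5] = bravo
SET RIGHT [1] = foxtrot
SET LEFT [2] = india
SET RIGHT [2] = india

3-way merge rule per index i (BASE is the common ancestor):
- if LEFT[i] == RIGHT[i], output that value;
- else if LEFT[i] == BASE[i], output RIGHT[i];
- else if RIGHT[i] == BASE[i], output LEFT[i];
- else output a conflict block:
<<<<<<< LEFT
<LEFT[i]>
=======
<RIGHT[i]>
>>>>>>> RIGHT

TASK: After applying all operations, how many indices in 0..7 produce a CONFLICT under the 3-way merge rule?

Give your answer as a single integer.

Final LEFT:  [foxtrot, india, india, charlie, golf, juliet, hotel, charlie]
Final RIGHT: [foxtrot, foxtrot, india, charlie, bravo, bravo, hotel, foxtrot]
i=0: L=foxtrot R=foxtrot -> agree -> foxtrot
i=1: L=india=BASE, R=foxtrot -> take RIGHT -> foxtrot
i=2: L=india R=india -> agree -> india
i=3: L=charlie R=charlie -> agree -> charlie
i=4: L=golf, R=bravo=BASE -> take LEFT -> golf
i=5: BASE=charlie L=juliet R=bravo all differ -> CONFLICT
i=6: L=hotel R=hotel -> agree -> hotel
i=7: BASE=india L=charlie R=foxtrot all differ -> CONFLICT
Conflict count: 2

Answer: 2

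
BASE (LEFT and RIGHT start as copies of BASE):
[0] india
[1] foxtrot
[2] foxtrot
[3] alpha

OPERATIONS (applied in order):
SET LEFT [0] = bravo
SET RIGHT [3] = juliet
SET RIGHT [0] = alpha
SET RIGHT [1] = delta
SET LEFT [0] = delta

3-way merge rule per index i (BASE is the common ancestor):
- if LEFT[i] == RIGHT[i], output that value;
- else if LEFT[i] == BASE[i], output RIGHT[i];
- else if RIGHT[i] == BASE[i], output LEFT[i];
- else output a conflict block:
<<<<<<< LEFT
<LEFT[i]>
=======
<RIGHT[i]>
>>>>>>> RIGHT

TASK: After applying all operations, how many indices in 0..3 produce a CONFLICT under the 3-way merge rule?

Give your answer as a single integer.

Answer: 1

Derivation:
Final LEFT:  [delta, foxtrot, foxtrot, alpha]
Final RIGHT: [alpha, delta, foxtrot, juliet]
i=0: BASE=india L=delta R=alpha all differ -> CONFLICT
i=1: L=foxtrot=BASE, R=delta -> take RIGHT -> delta
i=2: L=foxtrot R=foxtrot -> agree -> foxtrot
i=3: L=alpha=BASE, R=juliet -> take RIGHT -> juliet
Conflict count: 1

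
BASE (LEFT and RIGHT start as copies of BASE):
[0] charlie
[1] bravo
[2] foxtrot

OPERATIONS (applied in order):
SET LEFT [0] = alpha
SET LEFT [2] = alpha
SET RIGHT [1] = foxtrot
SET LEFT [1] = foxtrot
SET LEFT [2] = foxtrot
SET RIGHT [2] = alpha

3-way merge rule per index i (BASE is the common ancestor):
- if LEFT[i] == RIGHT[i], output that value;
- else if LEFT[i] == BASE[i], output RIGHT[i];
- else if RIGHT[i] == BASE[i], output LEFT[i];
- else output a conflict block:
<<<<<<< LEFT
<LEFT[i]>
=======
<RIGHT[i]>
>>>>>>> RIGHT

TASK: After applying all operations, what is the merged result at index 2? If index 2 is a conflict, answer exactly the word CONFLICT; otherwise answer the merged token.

Final LEFT:  [alpha, foxtrot, foxtrot]
Final RIGHT: [charlie, foxtrot, alpha]
i=0: L=alpha, R=charlie=BASE -> take LEFT -> alpha
i=1: L=foxtrot R=foxtrot -> agree -> foxtrot
i=2: L=foxtrot=BASE, R=alpha -> take RIGHT -> alpha
Index 2 -> alpha

Answer: alpha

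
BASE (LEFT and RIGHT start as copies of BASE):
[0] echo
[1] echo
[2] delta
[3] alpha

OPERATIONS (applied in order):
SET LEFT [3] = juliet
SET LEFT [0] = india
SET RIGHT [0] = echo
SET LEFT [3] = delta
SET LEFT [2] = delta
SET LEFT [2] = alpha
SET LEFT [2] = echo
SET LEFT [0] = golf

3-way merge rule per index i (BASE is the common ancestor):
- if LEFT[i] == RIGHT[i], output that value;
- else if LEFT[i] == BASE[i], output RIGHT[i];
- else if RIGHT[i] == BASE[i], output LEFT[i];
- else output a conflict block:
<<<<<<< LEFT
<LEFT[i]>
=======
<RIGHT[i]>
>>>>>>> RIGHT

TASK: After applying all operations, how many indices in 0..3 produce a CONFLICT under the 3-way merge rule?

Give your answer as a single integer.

Final LEFT:  [golf, echo, echo, delta]
Final RIGHT: [echo, echo, delta, alpha]
i=0: L=golf, R=echo=BASE -> take LEFT -> golf
i=1: L=echo R=echo -> agree -> echo
i=2: L=echo, R=delta=BASE -> take LEFT -> echo
i=3: L=delta, R=alpha=BASE -> take LEFT -> delta
Conflict count: 0

Answer: 0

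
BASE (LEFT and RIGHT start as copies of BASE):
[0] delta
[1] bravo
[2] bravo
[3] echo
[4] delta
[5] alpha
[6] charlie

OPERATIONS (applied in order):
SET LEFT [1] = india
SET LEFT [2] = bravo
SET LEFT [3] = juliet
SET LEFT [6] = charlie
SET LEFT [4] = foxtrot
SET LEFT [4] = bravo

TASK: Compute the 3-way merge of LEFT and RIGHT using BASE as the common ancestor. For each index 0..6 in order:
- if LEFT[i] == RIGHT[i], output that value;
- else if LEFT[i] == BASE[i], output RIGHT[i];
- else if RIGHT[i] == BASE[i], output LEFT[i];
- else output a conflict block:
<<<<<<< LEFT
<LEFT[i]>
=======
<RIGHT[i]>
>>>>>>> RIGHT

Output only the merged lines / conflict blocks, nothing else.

Final LEFT:  [delta, india, bravo, juliet, bravo, alpha, charlie]
Final RIGHT: [delta, bravo, bravo, echo, delta, alpha, charlie]
i=0: L=delta R=delta -> agree -> delta
i=1: L=india, R=bravo=BASE -> take LEFT -> india
i=2: L=bravo R=bravo -> agree -> bravo
i=3: L=juliet, R=echo=BASE -> take LEFT -> juliet
i=4: L=bravo, R=delta=BASE -> take LEFT -> bravo
i=5: L=alpha R=alpha -> agree -> alpha
i=6: L=charlie R=charlie -> agree -> charlie

Answer: delta
india
bravo
juliet
bravo
alpha
charlie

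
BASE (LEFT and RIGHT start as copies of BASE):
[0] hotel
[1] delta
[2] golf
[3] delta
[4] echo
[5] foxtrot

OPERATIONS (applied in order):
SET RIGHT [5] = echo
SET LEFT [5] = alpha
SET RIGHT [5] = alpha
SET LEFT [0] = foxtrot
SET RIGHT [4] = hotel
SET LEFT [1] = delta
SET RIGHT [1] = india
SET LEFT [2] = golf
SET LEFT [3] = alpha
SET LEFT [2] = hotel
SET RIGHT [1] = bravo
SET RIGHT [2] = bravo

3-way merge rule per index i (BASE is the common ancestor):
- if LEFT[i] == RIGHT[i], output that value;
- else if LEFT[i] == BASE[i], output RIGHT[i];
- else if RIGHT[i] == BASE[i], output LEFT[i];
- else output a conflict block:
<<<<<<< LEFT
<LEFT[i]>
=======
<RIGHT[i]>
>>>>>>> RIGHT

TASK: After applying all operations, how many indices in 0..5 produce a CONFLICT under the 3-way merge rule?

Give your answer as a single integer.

Answer: 1

Derivation:
Final LEFT:  [foxtrot, delta, hotel, alpha, echo, alpha]
Final RIGHT: [hotel, bravo, bravo, delta, hotel, alpha]
i=0: L=foxtrot, R=hotel=BASE -> take LEFT -> foxtrot
i=1: L=delta=BASE, R=bravo -> take RIGHT -> bravo
i=2: BASE=golf L=hotel R=bravo all differ -> CONFLICT
i=3: L=alpha, R=delta=BASE -> take LEFT -> alpha
i=4: L=echo=BASE, R=hotel -> take RIGHT -> hotel
i=5: L=alpha R=alpha -> agree -> alpha
Conflict count: 1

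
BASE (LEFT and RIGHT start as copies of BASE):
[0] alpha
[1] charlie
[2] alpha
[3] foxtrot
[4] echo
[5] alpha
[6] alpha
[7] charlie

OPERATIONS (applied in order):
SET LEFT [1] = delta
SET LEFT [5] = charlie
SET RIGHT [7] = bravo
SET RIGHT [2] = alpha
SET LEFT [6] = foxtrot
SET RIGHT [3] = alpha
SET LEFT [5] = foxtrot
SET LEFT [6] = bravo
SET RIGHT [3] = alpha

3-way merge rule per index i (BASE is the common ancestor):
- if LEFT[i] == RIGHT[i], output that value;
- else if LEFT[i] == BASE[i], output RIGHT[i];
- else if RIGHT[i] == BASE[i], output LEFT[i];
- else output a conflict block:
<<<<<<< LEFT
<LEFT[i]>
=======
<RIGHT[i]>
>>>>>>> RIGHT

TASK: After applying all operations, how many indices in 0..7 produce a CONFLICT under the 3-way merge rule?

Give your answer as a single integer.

Answer: 0

Derivation:
Final LEFT:  [alpha, delta, alpha, foxtrot, echo, foxtrot, bravo, charlie]
Final RIGHT: [alpha, charlie, alpha, alpha, echo, alpha, alpha, bravo]
i=0: L=alpha R=alpha -> agree -> alpha
i=1: L=delta, R=charlie=BASE -> take LEFT -> delta
i=2: L=alpha R=alpha -> agree -> alpha
i=3: L=foxtrot=BASE, R=alpha -> take RIGHT -> alpha
i=4: L=echo R=echo -> agree -> echo
i=5: L=foxtrot, R=alpha=BASE -> take LEFT -> foxtrot
i=6: L=bravo, R=alpha=BASE -> take LEFT -> bravo
i=7: L=charlie=BASE, R=bravo -> take RIGHT -> bravo
Conflict count: 0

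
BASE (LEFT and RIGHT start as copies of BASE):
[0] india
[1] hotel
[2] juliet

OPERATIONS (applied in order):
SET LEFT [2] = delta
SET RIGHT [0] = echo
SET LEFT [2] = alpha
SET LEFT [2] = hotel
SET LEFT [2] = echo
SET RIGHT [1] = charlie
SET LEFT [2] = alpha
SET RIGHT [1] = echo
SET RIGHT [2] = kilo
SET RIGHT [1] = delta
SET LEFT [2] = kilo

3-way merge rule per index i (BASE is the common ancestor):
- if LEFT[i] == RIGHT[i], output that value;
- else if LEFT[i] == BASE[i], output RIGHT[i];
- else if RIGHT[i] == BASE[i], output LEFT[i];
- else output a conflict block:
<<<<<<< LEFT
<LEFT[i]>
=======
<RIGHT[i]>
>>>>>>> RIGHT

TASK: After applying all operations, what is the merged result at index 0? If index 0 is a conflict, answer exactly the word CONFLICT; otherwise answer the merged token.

Final LEFT:  [india, hotel, kilo]
Final RIGHT: [echo, delta, kilo]
i=0: L=india=BASE, R=echo -> take RIGHT -> echo
i=1: L=hotel=BASE, R=delta -> take RIGHT -> delta
i=2: L=kilo R=kilo -> agree -> kilo
Index 0 -> echo

Answer: echo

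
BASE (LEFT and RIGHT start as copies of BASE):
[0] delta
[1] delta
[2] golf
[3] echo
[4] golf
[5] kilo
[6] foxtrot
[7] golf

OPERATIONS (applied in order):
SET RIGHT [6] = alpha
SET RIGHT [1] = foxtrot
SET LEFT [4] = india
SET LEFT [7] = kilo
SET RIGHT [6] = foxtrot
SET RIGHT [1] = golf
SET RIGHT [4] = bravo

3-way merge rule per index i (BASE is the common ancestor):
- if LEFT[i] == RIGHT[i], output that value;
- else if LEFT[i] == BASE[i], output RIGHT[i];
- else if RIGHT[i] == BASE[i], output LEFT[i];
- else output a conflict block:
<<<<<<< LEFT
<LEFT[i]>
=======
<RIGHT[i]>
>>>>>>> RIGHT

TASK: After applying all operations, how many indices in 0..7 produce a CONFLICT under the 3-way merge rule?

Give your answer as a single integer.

Answer: 1

Derivation:
Final LEFT:  [delta, delta, golf, echo, india, kilo, foxtrot, kilo]
Final RIGHT: [delta, golf, golf, echo, bravo, kilo, foxtrot, golf]
i=0: L=delta R=delta -> agree -> delta
i=1: L=delta=BASE, R=golf -> take RIGHT -> golf
i=2: L=golf R=golf -> agree -> golf
i=3: L=echo R=echo -> agree -> echo
i=4: BASE=golf L=india R=bravo all differ -> CONFLICT
i=5: L=kilo R=kilo -> agree -> kilo
i=6: L=foxtrot R=foxtrot -> agree -> foxtrot
i=7: L=kilo, R=golf=BASE -> take LEFT -> kilo
Conflict count: 1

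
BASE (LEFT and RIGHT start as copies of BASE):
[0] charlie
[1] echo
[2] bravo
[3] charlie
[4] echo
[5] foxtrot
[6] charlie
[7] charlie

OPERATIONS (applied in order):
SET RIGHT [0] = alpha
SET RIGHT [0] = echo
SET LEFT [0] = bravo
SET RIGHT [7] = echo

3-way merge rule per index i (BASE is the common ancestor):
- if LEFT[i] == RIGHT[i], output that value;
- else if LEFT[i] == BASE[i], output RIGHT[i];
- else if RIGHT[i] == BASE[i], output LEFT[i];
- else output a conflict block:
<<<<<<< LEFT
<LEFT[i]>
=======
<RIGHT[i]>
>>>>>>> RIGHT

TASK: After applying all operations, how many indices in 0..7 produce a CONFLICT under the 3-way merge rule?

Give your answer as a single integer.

Final LEFT:  [bravo, echo, bravo, charlie, echo, foxtrot, charlie, charlie]
Final RIGHT: [echo, echo, bravo, charlie, echo, foxtrot, charlie, echo]
i=0: BASE=charlie L=bravo R=echo all differ -> CONFLICT
i=1: L=echo R=echo -> agree -> echo
i=2: L=bravo R=bravo -> agree -> bravo
i=3: L=charlie R=charlie -> agree -> charlie
i=4: L=echo R=echo -> agree -> echo
i=5: L=foxtrot R=foxtrot -> agree -> foxtrot
i=6: L=charlie R=charlie -> agree -> charlie
i=7: L=charlie=BASE, R=echo -> take RIGHT -> echo
Conflict count: 1

Answer: 1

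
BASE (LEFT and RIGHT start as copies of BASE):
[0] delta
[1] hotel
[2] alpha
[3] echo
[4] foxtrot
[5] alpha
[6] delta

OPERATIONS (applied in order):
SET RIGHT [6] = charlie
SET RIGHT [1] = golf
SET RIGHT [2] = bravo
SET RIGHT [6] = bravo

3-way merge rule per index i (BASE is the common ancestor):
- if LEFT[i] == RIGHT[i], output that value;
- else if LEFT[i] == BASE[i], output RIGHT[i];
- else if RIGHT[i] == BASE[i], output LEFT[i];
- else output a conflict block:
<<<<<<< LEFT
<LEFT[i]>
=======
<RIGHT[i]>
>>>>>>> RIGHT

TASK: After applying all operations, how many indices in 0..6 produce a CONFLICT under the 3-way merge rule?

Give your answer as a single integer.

Answer: 0

Derivation:
Final LEFT:  [delta, hotel, alpha, echo, foxtrot, alpha, delta]
Final RIGHT: [delta, golf, bravo, echo, foxtrot, alpha, bravo]
i=0: L=delta R=delta -> agree -> delta
i=1: L=hotel=BASE, R=golf -> take RIGHT -> golf
i=2: L=alpha=BASE, R=bravo -> take RIGHT -> bravo
i=3: L=echo R=echo -> agree -> echo
i=4: L=foxtrot R=foxtrot -> agree -> foxtrot
i=5: L=alpha R=alpha -> agree -> alpha
i=6: L=delta=BASE, R=bravo -> take RIGHT -> bravo
Conflict count: 0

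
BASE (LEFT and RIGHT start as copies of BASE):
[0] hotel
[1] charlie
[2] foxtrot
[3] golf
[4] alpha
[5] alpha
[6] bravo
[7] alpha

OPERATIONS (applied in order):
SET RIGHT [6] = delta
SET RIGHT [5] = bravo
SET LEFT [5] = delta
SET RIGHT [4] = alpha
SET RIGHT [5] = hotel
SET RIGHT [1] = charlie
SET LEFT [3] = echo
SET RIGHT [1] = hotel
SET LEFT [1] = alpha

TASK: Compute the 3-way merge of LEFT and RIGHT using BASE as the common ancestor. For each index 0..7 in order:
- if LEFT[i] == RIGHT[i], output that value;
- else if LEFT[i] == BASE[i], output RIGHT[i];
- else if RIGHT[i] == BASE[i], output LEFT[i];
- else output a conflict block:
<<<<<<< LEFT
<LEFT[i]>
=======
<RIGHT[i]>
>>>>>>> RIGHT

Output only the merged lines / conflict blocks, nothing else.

Answer: hotel
<<<<<<< LEFT
alpha
=======
hotel
>>>>>>> RIGHT
foxtrot
echo
alpha
<<<<<<< LEFT
delta
=======
hotel
>>>>>>> RIGHT
delta
alpha

Derivation:
Final LEFT:  [hotel, alpha, foxtrot, echo, alpha, delta, bravo, alpha]
Final RIGHT: [hotel, hotel, foxtrot, golf, alpha, hotel, delta, alpha]
i=0: L=hotel R=hotel -> agree -> hotel
i=1: BASE=charlie L=alpha R=hotel all differ -> CONFLICT
i=2: L=foxtrot R=foxtrot -> agree -> foxtrot
i=3: L=echo, R=golf=BASE -> take LEFT -> echo
i=4: L=alpha R=alpha -> agree -> alpha
i=5: BASE=alpha L=delta R=hotel all differ -> CONFLICT
i=6: L=bravo=BASE, R=delta -> take RIGHT -> delta
i=7: L=alpha R=alpha -> agree -> alpha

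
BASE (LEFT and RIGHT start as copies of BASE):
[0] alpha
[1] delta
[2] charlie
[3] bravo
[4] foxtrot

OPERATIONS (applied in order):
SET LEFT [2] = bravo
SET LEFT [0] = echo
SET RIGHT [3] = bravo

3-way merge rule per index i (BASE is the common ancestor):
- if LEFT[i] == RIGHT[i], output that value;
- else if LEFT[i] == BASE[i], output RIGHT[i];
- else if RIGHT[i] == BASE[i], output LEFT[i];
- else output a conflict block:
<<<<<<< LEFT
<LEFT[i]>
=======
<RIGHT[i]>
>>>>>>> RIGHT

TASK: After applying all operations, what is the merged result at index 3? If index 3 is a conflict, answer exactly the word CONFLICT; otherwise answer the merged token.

Answer: bravo

Derivation:
Final LEFT:  [echo, delta, bravo, bravo, foxtrot]
Final RIGHT: [alpha, delta, charlie, bravo, foxtrot]
i=0: L=echo, R=alpha=BASE -> take LEFT -> echo
i=1: L=delta R=delta -> agree -> delta
i=2: L=bravo, R=charlie=BASE -> take LEFT -> bravo
i=3: L=bravo R=bravo -> agree -> bravo
i=4: L=foxtrot R=foxtrot -> agree -> foxtrot
Index 3 -> bravo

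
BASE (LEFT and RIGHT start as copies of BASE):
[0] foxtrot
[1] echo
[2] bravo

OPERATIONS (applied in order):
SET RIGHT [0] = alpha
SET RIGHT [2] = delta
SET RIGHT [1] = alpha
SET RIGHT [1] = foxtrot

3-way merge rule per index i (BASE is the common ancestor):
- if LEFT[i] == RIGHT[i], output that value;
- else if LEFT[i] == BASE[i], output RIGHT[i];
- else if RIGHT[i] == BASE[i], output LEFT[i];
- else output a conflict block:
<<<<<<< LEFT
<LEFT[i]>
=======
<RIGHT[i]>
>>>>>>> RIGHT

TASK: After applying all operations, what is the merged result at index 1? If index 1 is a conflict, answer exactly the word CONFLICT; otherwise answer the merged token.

Answer: foxtrot

Derivation:
Final LEFT:  [foxtrot, echo, bravo]
Final RIGHT: [alpha, foxtrot, delta]
i=0: L=foxtrot=BASE, R=alpha -> take RIGHT -> alpha
i=1: L=echo=BASE, R=foxtrot -> take RIGHT -> foxtrot
i=2: L=bravo=BASE, R=delta -> take RIGHT -> delta
Index 1 -> foxtrot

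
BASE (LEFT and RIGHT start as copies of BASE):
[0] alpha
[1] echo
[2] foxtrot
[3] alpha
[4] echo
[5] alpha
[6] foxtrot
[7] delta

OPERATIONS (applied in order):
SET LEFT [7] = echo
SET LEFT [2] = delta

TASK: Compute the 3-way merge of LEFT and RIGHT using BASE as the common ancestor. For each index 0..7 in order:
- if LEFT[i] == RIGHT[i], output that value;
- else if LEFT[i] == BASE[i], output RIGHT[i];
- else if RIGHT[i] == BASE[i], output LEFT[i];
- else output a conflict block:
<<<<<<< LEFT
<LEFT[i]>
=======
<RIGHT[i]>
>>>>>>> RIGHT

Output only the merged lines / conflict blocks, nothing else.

Answer: alpha
echo
delta
alpha
echo
alpha
foxtrot
echo

Derivation:
Final LEFT:  [alpha, echo, delta, alpha, echo, alpha, foxtrot, echo]
Final RIGHT: [alpha, echo, foxtrot, alpha, echo, alpha, foxtrot, delta]
i=0: L=alpha R=alpha -> agree -> alpha
i=1: L=echo R=echo -> agree -> echo
i=2: L=delta, R=foxtrot=BASE -> take LEFT -> delta
i=3: L=alpha R=alpha -> agree -> alpha
i=4: L=echo R=echo -> agree -> echo
i=5: L=alpha R=alpha -> agree -> alpha
i=6: L=foxtrot R=foxtrot -> agree -> foxtrot
i=7: L=echo, R=delta=BASE -> take LEFT -> echo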